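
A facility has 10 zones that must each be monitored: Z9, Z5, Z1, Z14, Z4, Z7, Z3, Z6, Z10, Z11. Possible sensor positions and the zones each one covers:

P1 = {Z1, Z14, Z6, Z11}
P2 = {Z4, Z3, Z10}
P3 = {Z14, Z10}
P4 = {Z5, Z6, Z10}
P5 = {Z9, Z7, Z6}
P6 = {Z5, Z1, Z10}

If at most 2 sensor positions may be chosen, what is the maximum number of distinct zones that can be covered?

Choosing P1, P2 covers {Z1, Z14, Z4, Z3, Z6, Z10, Z11} — 7 zones.
No choice of 2 sensor positions does better; here Z9, Z5, Z7 are left uncovered.

7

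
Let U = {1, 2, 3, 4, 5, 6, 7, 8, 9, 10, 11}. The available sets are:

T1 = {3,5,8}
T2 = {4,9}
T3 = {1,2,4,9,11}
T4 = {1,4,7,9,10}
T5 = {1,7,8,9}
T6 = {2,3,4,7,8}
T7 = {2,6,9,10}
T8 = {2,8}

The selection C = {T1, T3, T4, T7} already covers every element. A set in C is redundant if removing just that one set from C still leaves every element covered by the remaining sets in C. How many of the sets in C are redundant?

Drop T1: 3, 5, 8 uncovered — not redundant.
Drop T3: 11 uncovered — not redundant.
Drop T4: 7 uncovered — not redundant.
Drop T7: 6 uncovered — not redundant.
None of the sets in C is redundant.

0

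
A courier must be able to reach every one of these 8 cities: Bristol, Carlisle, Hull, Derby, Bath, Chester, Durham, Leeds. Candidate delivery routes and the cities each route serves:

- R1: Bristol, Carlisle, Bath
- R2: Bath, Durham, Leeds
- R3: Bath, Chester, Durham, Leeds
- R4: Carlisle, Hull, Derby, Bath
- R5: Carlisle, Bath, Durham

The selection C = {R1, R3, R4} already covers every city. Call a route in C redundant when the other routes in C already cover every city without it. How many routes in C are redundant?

Drop R1: Bristol uncovered — not redundant.
Drop R3: Chester, Durham, Leeds uncovered — not redundant.
Drop R4: Hull, Derby uncovered — not redundant.
None of the routes in C is redundant.

0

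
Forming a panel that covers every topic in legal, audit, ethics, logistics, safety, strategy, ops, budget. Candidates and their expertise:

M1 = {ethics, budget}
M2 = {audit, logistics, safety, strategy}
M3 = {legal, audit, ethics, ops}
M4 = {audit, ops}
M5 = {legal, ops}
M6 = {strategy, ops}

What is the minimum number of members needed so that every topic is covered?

M1, M2, M3 together cover {legal, audit, ethics, logistics, safety, strategy, ops, budget} — every topic.
No 2 of the 6 members cover everything (all 15 pairs fall short), so 3 is minimum.

3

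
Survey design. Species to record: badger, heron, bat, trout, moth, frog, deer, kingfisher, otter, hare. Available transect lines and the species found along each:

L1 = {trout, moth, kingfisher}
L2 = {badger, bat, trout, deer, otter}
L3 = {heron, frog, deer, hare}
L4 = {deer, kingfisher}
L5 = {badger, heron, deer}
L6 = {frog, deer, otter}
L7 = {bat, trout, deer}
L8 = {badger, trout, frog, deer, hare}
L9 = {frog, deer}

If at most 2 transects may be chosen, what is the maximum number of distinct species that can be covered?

8

Choosing L2, L3 covers {badger, heron, bat, trout, frog, deer, otter, hare} — 8 species.
No choice of 2 transects does better; here moth, kingfisher are left uncovered.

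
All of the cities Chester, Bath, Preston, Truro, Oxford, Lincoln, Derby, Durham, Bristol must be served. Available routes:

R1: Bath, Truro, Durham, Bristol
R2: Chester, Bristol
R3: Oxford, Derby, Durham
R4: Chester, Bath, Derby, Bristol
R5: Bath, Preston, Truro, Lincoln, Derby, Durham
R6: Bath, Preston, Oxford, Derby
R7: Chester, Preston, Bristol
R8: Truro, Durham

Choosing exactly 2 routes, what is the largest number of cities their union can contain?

8

Choosing R2, R5 covers {Chester, Bath, Preston, Truro, Lincoln, Derby, Durham, Bristol} — 8 cities.
No choice of 2 routes does better; here Oxford is left uncovered.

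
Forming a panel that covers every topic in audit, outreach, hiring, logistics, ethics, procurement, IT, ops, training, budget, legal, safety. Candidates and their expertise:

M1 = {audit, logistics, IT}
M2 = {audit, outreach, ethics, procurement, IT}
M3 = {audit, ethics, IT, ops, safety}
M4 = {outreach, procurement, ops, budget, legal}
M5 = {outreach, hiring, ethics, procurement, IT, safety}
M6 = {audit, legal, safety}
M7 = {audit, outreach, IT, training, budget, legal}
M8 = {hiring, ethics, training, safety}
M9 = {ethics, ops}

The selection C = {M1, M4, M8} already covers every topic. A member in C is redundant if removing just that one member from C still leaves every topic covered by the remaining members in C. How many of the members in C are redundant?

0

Drop M1: audit, logistics, IT uncovered — not redundant.
Drop M4: outreach, procurement, ops, budget, … uncovered — not redundant.
Drop M8: hiring, ethics, training, safety uncovered — not redundant.
None of the members in C is redundant.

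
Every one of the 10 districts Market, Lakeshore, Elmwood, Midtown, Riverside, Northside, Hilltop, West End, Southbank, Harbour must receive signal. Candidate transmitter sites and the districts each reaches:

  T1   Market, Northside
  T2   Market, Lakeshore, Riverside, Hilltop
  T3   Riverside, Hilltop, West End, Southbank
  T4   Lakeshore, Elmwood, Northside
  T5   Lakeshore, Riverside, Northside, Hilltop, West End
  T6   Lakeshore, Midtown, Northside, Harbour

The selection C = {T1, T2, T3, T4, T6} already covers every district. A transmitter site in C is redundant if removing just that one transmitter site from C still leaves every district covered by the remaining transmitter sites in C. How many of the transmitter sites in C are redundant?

2

Drop T1: the rest still cover every district — redundant.
Drop T2: the rest still cover every district — redundant.
Drop T3: West End, Southbank uncovered — not redundant.
Drop T4: Elmwood uncovered — not redundant.
Drop T6: Midtown, Harbour uncovered — not redundant.
2 redundant: T1, T2.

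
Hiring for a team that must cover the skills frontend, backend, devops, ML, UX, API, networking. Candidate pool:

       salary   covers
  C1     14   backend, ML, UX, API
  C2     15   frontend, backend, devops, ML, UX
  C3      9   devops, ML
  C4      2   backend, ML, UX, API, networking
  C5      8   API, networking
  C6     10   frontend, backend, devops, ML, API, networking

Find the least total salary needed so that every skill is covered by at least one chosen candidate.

12

C4, C6 cover every skill at salary 2 + 10 = 12.
Any cover uses at least 2 candidates; among all covering selections none totals below 12.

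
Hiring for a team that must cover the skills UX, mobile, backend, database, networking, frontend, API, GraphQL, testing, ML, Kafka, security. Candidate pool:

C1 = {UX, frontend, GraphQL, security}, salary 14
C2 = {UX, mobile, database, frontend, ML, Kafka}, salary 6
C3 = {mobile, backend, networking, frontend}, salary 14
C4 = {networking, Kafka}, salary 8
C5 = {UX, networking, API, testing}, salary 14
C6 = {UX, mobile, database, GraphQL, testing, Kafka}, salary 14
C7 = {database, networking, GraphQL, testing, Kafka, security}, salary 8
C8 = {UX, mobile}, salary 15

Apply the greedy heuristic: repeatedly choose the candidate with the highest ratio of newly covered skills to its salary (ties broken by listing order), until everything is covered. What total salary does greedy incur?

Pick 1: C2 adds 6 new (UX, mobile, database, frontend, ML, Kafka) at salary 6 (ratio 6/6).
Pick 2: C7 adds 4 new (networking, GraphQL, testing, security) at salary 8 (ratio 4/8).
Pick 3: C3 adds 1 new (backend) at salary 14 (ratio 1/14).
Pick 4: C5 adds 1 new (API) at salary 14 (ratio 1/14).
Greedy total salary: 6 + 8 + 14 + 14 = 42.

42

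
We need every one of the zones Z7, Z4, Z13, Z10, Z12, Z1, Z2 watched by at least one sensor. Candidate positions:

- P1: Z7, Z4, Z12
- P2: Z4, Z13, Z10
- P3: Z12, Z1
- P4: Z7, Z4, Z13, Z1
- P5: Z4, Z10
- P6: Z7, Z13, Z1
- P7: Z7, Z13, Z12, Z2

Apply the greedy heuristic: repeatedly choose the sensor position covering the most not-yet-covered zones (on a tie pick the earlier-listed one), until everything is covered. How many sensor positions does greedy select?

Pick 1: P4 covers 4 new zones (Z7, Z4, Z13, Z1).
Pick 2: P7 covers 2 new zones (Z12, Z2).
Pick 3: P2 covers 1 new zones (Z10).
Greedy uses 3 sensor positions.

3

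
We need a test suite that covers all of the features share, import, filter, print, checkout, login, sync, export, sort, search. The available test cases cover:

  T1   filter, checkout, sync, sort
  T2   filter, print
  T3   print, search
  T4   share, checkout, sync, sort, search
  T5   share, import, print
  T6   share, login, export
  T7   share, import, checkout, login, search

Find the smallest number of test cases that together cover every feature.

T1, T2, T6, T7 together cover {share, import, filter, print, checkout, login, sync, export, sort, search} — every feature.
No 3 of the 7 test cases cover everything (all 35 triples fall short), so 4 is minimum.

4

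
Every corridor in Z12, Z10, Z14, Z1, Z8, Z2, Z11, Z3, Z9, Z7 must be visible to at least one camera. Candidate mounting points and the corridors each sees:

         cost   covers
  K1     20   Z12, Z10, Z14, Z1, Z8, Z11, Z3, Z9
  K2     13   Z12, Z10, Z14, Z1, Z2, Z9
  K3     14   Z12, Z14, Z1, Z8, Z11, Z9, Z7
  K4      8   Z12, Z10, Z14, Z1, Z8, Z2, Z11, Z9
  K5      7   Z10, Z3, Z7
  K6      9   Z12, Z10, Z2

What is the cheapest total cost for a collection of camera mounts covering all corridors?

15

K4, K5 cover every corridor at cost 8 + 7 = 15.
Any cover uses at least 2 camera mounts; among all covering selections none totals below 15.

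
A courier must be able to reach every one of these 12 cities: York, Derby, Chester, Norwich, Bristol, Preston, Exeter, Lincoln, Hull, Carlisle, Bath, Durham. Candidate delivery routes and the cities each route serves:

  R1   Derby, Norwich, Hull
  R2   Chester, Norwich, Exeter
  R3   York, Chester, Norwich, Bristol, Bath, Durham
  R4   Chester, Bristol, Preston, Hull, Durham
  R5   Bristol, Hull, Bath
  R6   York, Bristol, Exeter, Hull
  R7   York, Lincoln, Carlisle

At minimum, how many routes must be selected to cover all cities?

R1, R2, R3, R4, R7 together cover {York, Derby, Chester, Norwich, Bristol, Preston, Exeter, Lincoln, Hull, Carlisle, Bath, Durham} — every city.
No 4 of the 7 routes cover everything (all 35 size-4 selections fall short), so 5 is minimum.

5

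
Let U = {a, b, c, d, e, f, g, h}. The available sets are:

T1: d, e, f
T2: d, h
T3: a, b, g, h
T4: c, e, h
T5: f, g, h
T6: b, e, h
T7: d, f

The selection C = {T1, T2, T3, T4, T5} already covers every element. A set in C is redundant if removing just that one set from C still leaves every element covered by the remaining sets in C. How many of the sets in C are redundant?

3

Drop T1: the rest still cover every element — redundant.
Drop T2: the rest still cover every element — redundant.
Drop T3: a, b uncovered — not redundant.
Drop T4: c uncovered — not redundant.
Drop T5: the rest still cover every element — redundant.
3 redundant: T1, T2, T5.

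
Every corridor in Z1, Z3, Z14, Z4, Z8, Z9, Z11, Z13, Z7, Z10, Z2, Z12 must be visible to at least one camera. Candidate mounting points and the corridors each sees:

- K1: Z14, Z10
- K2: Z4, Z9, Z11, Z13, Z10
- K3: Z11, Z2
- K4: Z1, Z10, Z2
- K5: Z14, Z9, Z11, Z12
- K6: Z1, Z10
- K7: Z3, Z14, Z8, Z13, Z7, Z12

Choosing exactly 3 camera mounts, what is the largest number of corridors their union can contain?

12

Choosing K2, K4, K7 covers {Z1, Z3, Z14, Z4, Z8, Z9, Z11, Z13, Z7, Z10, Z2, Z12} — 12 corridors.
That is all 12 corridors.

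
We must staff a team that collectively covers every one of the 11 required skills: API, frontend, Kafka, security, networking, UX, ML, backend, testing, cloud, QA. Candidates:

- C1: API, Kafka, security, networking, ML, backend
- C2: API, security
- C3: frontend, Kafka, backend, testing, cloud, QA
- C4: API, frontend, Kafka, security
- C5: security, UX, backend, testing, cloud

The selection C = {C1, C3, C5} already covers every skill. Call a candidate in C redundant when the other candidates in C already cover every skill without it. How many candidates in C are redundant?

Drop C1: API, networking, ML uncovered — not redundant.
Drop C3: frontend, QA uncovered — not redundant.
Drop C5: UX uncovered — not redundant.
None of the candidates in C is redundant.

0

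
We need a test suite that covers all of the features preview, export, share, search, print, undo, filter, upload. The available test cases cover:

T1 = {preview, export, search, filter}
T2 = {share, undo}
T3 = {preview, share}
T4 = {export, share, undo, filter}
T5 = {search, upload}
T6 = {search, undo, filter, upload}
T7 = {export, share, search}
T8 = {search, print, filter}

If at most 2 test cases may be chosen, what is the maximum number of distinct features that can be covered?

6

Choosing T1, T2 covers {preview, export, share, search, undo, filter} — 6 features.
No choice of 2 test cases does better; here print, upload are left uncovered.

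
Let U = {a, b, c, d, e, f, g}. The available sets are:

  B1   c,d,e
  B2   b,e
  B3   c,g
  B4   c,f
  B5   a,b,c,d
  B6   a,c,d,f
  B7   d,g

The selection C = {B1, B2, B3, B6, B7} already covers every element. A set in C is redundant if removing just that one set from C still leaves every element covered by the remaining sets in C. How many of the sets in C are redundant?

3

Drop B1: the rest still cover every element — redundant.
Drop B2: b uncovered — not redundant.
Drop B3: the rest still cover every element — redundant.
Drop B6: a, f uncovered — not redundant.
Drop B7: the rest still cover every element — redundant.
3 redundant: B1, B3, B7.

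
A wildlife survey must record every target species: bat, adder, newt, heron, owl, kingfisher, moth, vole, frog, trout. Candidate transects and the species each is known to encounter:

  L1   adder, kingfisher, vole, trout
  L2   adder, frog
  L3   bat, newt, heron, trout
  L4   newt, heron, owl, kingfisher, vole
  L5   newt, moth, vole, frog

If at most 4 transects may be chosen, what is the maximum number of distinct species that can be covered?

10

Choosing L1, L3, L4, L5 covers {bat, adder, newt, heron, owl, kingfisher, moth, vole, frog, trout} — 10 species.
That is all 10 species.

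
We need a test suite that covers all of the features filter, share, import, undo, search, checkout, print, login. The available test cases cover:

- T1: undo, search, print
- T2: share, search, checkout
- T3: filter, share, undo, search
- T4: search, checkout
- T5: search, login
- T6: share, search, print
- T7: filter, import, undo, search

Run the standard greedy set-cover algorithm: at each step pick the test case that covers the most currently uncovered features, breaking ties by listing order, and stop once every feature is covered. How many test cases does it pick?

Pick 1: T3 covers 4 new features (filter, share, undo, search).
Pick 2: T1 covers 1 new features (print).
Pick 3: T2 covers 1 new features (checkout).
Pick 4: T5 covers 1 new features (login).
Pick 5: T7 covers 1 new features (import).
Greedy uses 5 test cases. (The true minimum is 4.)

5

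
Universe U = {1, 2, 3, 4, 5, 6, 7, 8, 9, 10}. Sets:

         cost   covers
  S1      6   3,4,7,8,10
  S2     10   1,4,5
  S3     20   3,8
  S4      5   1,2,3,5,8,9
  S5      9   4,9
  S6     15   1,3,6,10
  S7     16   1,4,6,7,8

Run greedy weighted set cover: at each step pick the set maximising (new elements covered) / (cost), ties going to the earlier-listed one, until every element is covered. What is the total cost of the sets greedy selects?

26

Pick 1: S4 adds 6 new (1, 2, 3, 5, 8, 9) at cost 5 (ratio 6/5).
Pick 2: S1 adds 3 new (4, 7, 10) at cost 6 (ratio 3/6).
Pick 3: S6 adds 1 new (6) at cost 15 (ratio 1/15).
Greedy total cost: 5 + 6 + 15 = 26.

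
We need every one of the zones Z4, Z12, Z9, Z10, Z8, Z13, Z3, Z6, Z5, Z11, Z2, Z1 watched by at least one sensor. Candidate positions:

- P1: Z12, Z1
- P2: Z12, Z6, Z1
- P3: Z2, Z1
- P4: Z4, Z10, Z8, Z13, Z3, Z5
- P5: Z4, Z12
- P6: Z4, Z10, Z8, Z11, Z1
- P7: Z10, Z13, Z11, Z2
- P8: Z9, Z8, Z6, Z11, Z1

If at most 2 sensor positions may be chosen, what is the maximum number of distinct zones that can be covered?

10

Choosing P4, P8 covers {Z4, Z9, Z10, Z8, Z13, Z3, Z6, Z5, Z11, Z1} — 10 zones.
No choice of 2 sensor positions does better; here Z12, Z2 are left uncovered.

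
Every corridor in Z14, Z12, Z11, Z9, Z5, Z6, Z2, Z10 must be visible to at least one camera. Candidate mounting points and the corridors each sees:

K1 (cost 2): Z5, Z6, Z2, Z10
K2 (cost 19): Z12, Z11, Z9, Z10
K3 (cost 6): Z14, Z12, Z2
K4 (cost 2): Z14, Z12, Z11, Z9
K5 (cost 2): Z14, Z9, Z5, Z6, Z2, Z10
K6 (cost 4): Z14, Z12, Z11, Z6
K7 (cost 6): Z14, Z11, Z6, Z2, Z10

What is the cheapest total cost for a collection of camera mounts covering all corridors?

4

K1, K4 cover every corridor at cost 2 + 2 = 4.
Any cover uses at least 2 camera mounts; among all covering selections none totals below 4.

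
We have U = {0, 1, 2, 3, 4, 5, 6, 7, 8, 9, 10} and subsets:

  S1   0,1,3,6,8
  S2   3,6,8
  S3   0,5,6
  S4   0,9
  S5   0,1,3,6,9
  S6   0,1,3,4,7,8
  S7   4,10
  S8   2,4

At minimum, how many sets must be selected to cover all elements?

S3, S4, S6, S7, S8 together cover {0, 1, 2, 3, 4, 5, 6, 7, 8, 9, 10} — every element.
No 4 of the 8 sets cover everything (all 70 size-4 selections fall short), so 5 is minimum.

5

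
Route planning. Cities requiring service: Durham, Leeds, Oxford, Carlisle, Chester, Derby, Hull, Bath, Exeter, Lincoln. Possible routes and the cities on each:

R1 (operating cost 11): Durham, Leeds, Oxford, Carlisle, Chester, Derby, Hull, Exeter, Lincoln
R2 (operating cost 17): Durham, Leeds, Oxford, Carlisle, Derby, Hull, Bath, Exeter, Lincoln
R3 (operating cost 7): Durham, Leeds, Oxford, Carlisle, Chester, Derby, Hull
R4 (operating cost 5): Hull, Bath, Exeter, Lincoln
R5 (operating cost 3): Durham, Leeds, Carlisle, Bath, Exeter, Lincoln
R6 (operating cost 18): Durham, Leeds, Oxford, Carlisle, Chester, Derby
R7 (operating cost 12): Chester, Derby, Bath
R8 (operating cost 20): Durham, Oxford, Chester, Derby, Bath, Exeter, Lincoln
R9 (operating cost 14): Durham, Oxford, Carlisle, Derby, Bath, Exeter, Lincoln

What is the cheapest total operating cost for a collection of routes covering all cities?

R3, R5 cover every city at operating cost 7 + 3 = 10.
Any cover uses at least 2 routes; among all covering selections none totals below 10.

10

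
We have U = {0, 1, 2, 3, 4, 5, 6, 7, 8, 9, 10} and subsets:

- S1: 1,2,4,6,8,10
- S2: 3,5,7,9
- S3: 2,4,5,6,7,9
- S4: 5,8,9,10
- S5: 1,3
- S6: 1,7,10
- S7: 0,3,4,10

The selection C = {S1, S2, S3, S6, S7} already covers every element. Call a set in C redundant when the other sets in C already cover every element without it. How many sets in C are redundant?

Drop S1: 8 uncovered — not redundant.
Drop S2: the rest still cover every element — redundant.
Drop S3: the rest still cover every element — redundant.
Drop S6: the rest still cover every element — redundant.
Drop S7: 0 uncovered — not redundant.
3 redundant: S2, S3, S6.

3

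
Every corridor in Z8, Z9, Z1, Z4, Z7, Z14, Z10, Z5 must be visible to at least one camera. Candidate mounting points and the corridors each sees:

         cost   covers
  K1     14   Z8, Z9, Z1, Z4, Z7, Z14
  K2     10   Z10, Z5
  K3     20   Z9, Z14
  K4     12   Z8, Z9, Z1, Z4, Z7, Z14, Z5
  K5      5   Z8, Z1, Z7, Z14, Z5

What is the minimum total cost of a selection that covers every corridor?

22

K2, K4 cover every corridor at cost 10 + 12 = 22.
Any cover uses at least 2 camera mounts; among all covering selections none totals below 22.
Greedy by coverage-per-cost would pick K5, K4, K2 for 27 — worse than the optimum 22.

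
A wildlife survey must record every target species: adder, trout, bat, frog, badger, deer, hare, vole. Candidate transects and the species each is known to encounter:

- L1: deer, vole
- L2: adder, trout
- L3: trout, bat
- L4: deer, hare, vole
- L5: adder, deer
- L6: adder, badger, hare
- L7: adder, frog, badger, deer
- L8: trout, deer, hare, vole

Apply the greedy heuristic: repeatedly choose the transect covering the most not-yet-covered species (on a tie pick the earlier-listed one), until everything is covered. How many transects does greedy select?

Pick 1: L7 covers 4 new species (adder, frog, badger, deer).
Pick 2: L8 covers 3 new species (trout, hare, vole).
Pick 3: L3 covers 1 new species (bat).
Greedy uses 3 transects.

3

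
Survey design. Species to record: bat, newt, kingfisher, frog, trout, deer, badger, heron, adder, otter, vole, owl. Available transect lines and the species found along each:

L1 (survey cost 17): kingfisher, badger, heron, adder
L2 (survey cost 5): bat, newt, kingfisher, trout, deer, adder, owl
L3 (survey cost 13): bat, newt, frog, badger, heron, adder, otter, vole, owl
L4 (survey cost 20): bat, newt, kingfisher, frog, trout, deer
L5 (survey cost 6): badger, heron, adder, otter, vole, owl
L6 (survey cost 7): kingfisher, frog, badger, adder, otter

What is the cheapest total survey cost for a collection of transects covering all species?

L2, L3 cover every species at survey cost 5 + 13 = 18.
Any cover uses at least 2 transects; among all covering selections none totals below 18.

18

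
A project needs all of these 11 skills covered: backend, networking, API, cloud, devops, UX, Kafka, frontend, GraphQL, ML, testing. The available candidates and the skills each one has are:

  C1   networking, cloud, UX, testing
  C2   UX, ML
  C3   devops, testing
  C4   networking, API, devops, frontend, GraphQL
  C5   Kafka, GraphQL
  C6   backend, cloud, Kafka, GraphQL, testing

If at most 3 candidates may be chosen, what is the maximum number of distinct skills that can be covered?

11

Choosing C2, C4, C6 covers {backend, networking, API, cloud, devops, UX, Kafka, frontend, GraphQL, ML, testing} — 11 skills.
That is all 11 skills.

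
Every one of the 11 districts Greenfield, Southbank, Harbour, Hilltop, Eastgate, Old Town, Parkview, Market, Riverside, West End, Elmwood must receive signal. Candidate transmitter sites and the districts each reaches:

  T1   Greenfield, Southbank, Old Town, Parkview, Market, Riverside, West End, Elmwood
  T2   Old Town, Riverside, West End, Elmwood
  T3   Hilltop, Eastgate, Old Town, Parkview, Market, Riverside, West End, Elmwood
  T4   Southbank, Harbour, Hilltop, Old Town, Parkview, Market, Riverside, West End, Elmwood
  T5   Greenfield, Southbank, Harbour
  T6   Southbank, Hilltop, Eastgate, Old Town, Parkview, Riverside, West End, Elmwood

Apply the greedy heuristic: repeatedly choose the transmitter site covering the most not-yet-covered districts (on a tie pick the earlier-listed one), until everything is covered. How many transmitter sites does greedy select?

Pick 1: T4 covers 9 new districts (Southbank, Harbour, Hilltop, Old Town, Parkview, Market, Riverside, West End, Elmwood).
Pick 2: T1 covers 1 new districts (Greenfield).
Pick 3: T3 covers 1 new districts (Eastgate).
Greedy uses 3 transmitter sites. (The true minimum is 2.)

3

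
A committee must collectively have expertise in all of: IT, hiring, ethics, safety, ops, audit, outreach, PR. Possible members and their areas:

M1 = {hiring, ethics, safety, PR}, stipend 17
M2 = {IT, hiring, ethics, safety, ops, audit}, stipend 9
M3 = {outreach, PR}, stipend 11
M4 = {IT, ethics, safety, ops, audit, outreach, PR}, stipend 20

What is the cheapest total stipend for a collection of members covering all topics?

20

M2, M3 cover every topic at stipend 9 + 11 = 20.
Any cover uses at least 2 members; among all covering selections none totals below 20.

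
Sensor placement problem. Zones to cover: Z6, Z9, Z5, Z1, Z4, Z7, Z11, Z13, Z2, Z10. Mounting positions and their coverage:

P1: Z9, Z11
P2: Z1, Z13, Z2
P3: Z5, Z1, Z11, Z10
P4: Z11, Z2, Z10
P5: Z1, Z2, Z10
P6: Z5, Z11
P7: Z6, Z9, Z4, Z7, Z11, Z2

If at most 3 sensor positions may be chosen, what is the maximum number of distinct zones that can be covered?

Choosing P2, P3, P7 covers {Z6, Z9, Z5, Z1, Z4, Z7, Z11, Z13, Z2, Z10} — 10 zones.
That is all 10 zones.

10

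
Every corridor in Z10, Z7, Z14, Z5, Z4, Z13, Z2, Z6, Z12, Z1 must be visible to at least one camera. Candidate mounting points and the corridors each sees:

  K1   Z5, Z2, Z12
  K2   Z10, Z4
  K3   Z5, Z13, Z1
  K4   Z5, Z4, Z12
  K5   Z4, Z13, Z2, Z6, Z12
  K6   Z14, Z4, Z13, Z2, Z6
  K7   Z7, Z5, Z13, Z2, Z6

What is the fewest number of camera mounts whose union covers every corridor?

5

K1, K2, K3, K6, K7 together cover {Z10, Z7, Z14, Z5, Z4, Z13, Z2, Z6, Z12, Z1} — every corridor.
No 4 of the 7 camera mounts cover everything (all 35 size-4 selections fall short), so 5 is minimum.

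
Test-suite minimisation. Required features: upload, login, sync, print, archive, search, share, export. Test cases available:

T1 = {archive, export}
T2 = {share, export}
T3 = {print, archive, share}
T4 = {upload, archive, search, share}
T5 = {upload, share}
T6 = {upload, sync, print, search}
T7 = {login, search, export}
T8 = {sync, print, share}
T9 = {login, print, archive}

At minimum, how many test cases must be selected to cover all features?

T2, T6, T9 together cover {upload, login, sync, print, archive, search, share, export} — every feature.
No 2 of the 9 test cases cover everything (all 36 pairs fall short), so 3 is minimum.

3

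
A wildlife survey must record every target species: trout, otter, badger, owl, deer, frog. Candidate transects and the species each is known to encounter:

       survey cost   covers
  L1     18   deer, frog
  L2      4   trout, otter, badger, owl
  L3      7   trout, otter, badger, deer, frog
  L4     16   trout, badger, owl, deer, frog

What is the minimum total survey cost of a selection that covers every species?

L2, L3 cover every species at survey cost 4 + 7 = 11.
Any cover uses at least 2 transects; among all covering selections none totals below 11.

11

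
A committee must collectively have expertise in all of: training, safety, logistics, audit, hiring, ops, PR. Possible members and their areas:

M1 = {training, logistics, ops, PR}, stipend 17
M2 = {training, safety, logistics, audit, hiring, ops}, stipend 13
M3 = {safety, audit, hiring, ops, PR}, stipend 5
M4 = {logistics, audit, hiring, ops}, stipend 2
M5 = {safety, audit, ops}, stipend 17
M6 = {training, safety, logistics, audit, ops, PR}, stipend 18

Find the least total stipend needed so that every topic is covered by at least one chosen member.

M2, M3 cover every topic at stipend 13 + 5 = 18.
Any cover uses at least 2 members; among all covering selections none totals below 18.
Greedy by coverage-per-stipend would pick M4, M3, M2 for 20 — worse than the optimum 18.

18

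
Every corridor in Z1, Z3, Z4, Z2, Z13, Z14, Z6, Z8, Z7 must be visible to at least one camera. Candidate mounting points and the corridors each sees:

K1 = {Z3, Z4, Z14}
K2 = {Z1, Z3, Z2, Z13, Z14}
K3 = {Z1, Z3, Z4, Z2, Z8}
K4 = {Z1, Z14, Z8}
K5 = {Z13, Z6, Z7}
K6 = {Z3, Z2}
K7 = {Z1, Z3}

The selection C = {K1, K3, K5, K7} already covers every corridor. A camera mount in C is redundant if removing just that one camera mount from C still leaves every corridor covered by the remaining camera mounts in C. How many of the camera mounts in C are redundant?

Drop K1: Z14 uncovered — not redundant.
Drop K3: Z2, Z8 uncovered — not redundant.
Drop K5: Z13, Z6, Z7 uncovered — not redundant.
Drop K7: the rest still cover every corridor — redundant.
1 redundant: K7.

1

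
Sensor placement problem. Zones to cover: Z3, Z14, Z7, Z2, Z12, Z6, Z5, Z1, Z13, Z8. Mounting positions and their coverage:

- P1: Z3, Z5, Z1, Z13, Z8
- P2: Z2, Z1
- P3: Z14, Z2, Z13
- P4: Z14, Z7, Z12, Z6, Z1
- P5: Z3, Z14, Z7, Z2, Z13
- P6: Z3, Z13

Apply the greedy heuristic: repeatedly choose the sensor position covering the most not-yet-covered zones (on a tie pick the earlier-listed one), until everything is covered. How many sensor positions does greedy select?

Pick 1: P1 covers 5 new zones (Z3, Z5, Z1, Z13, Z8).
Pick 2: P4 covers 4 new zones (Z14, Z7, Z12, Z6).
Pick 3: P2 covers 1 new zones (Z2).
Greedy uses 3 sensor positions.

3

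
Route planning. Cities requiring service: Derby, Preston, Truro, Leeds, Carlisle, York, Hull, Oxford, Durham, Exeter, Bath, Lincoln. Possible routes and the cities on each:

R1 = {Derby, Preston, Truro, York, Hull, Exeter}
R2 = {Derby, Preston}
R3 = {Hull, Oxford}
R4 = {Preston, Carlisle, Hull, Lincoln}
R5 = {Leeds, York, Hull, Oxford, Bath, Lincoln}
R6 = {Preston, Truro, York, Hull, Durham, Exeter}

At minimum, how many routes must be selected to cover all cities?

4

R1, R4, R5, R6 together cover {Derby, Preston, Truro, Leeds, Carlisle, York, Hull, Oxford, Durham, Exeter, Bath, Lincoln} — every city.
No 3 of the 6 routes cover everything (all 20 triples fall short), so 4 is minimum.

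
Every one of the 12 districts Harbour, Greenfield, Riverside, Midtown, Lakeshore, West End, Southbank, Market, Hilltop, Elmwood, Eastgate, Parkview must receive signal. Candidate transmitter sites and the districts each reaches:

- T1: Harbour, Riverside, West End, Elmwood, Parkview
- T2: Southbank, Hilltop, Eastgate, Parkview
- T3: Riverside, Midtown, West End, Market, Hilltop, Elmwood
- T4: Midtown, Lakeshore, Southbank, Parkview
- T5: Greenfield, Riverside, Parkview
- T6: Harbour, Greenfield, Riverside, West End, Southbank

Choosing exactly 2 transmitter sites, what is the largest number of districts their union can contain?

Choosing T2, T3 covers {Riverside, Midtown, West End, Southbank, Market, Hilltop, Elmwood, Eastgate, Parkview} — 9 districts.
No choice of 2 transmitter sites does better; here Harbour, Greenfield, Lakeshore are left uncovered.

9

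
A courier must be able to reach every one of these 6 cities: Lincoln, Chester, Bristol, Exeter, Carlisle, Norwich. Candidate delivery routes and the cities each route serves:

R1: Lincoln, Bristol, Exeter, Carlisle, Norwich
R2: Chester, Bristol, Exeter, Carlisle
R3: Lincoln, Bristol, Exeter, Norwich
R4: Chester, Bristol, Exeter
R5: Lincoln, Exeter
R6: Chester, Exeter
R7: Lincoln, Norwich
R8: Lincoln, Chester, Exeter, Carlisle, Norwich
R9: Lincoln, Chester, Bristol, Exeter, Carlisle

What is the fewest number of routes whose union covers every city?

R1, R2 together cover {Lincoln, Chester, Bristol, Exeter, Carlisle, Norwich} — every city.
No single route contains all 6 cities, so 2 is optimal.

2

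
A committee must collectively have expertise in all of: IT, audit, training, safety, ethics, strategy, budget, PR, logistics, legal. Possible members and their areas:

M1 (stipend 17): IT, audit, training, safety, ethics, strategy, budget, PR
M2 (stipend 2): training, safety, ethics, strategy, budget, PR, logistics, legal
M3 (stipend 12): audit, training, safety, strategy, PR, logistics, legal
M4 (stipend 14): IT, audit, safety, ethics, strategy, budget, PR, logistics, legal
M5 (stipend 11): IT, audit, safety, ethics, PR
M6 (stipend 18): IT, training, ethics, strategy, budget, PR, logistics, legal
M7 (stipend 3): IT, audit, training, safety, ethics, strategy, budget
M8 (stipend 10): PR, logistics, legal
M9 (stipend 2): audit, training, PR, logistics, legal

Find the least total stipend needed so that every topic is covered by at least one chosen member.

5

M2, M7 cover every topic at stipend 2 + 3 = 5.
Any cover uses at least 2 members; among all covering selections none totals below 5.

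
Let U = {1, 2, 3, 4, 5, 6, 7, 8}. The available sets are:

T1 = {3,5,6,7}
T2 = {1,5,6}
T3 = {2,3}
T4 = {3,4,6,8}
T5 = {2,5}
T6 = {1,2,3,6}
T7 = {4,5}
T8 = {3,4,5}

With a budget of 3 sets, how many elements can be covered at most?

8

Choosing T1, T4, T6 covers {1, 2, 3, 4, 5, 6, 7, 8} — 8 elements.
That is all 8 elements.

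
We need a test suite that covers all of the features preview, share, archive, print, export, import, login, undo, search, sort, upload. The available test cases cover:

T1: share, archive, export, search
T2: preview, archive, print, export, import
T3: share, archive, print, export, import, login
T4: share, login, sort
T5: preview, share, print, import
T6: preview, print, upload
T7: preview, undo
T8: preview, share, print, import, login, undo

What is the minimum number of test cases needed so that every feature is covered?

4

T1, T4, T6, T8 together cover {preview, share, archive, print, export, import, login, undo, search, sort, upload} — every feature.
No 3 of the 8 test cases cover everything (all 56 triples fall short), so 4 is minimum.
Greedy (largest uncovered first) would take T3, T6, T1, T4, T7 — 5 test cases — but 4 suffice.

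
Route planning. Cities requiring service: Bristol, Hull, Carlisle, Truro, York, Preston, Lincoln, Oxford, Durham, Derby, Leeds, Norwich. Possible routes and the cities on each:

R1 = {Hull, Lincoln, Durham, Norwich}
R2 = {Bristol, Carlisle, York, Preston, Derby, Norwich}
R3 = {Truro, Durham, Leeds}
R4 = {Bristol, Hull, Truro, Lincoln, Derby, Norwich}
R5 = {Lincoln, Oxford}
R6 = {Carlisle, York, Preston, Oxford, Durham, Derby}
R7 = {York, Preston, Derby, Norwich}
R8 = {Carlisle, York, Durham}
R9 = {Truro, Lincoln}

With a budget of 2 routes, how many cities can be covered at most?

Choosing R4, R6 covers {Bristol, Hull, Carlisle, Truro, York, Preston, Lincoln, Oxford, Durham, Derby, Norwich} — 11 cities.
No choice of 2 routes does better; here Leeds is left uncovered.

11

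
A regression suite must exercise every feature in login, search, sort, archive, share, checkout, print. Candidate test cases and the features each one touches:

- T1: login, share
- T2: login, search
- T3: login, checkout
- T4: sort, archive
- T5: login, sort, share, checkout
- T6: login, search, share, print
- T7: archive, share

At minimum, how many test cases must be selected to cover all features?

3

T3, T4, T6 together cover {login, search, sort, archive, share, checkout, print} — every feature.
No 2 of the 7 test cases cover everything (all 21 pairs fall short), so 3 is minimum.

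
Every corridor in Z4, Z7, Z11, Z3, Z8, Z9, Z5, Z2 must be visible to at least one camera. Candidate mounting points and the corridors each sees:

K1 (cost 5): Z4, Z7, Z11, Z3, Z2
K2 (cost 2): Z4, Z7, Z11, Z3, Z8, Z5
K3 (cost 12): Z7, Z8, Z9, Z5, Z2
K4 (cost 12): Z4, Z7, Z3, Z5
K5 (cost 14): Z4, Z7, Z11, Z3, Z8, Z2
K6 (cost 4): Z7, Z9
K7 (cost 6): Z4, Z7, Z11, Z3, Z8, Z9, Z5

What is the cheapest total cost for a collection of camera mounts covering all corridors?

11

K1, K7 cover every corridor at cost 5 + 6 = 11.
Any cover uses at least 2 camera mounts; among all covering selections none totals below 11.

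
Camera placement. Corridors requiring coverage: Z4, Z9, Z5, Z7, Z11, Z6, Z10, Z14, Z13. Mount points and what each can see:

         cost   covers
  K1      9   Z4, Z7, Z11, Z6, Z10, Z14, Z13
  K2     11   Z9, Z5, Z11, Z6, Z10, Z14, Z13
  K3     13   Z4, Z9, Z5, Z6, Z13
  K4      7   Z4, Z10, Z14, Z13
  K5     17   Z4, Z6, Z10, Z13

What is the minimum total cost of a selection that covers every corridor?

K1, K2 cover every corridor at cost 9 + 11 = 20.
Any cover uses at least 2 camera mounts; among all covering selections none totals below 20.

20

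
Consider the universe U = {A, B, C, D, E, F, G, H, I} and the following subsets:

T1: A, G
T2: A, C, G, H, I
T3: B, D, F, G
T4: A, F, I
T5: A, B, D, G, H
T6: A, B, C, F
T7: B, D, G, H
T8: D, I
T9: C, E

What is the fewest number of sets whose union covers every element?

3

T2, T3, T9 together cover {A, B, C, D, E, F, G, H, I} — every element.
No 2 of the 9 sets cover everything (all 36 pairs fall short), so 3 is minimum.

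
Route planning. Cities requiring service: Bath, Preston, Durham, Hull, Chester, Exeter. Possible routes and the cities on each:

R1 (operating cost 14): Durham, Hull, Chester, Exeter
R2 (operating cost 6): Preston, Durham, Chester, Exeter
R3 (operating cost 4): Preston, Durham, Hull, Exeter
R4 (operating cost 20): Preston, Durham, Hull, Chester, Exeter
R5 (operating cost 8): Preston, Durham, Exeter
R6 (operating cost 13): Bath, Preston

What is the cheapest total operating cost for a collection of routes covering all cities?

23

R2, R3, R6 cover every city at operating cost 6 + 4 + 13 = 23.
Any cover uses at least 2 routes; among all covering selections none totals below 23.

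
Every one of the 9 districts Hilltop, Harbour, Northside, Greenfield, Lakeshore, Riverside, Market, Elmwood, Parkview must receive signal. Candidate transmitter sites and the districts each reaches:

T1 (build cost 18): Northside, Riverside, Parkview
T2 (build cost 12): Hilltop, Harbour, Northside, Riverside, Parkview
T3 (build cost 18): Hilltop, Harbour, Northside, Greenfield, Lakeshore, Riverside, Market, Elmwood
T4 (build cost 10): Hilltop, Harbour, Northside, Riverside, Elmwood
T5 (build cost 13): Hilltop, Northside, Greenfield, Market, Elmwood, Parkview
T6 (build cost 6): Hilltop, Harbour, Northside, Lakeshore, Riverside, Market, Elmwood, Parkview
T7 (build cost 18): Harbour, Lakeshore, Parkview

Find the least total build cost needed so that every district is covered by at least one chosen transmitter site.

T5, T6 cover every district at build cost 13 + 6 = 19.
Any cover uses at least 2 transmitter sites; among all covering selections none totals below 19.

19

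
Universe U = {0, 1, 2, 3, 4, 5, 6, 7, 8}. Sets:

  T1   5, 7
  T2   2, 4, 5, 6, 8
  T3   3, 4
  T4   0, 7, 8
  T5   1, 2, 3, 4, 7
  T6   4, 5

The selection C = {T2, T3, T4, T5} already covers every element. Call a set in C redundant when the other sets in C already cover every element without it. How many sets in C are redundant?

Drop T2: 5, 6 uncovered — not redundant.
Drop T3: the rest still cover every element — redundant.
Drop T4: 0 uncovered — not redundant.
Drop T5: 1 uncovered — not redundant.
1 redundant: T3.

1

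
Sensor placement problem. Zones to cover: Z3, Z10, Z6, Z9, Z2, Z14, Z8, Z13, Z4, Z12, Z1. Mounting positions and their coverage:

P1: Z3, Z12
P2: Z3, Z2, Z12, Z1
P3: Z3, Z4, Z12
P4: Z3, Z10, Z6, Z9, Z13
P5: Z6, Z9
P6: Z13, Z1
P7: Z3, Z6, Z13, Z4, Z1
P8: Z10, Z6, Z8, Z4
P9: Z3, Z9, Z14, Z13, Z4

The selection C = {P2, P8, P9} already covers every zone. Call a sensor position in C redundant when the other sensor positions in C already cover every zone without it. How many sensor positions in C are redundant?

Drop P2: Z2, Z12, Z1 uncovered — not redundant.
Drop P8: Z10, Z6, Z8 uncovered — not redundant.
Drop P9: Z9, Z14, Z13 uncovered — not redundant.
None of the sensor positions in C is redundant.

0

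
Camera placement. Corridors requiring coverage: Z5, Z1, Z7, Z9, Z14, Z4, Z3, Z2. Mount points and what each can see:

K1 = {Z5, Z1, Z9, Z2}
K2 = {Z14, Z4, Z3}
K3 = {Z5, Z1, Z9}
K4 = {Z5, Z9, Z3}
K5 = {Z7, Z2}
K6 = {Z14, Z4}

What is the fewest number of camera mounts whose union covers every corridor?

K1, K2, K5 together cover {Z5, Z1, Z7, Z9, Z14, Z4, Z3, Z2} — every corridor.
No 2 of the 6 camera mounts cover everything (all 15 pairs fall short), so 3 is minimum.

3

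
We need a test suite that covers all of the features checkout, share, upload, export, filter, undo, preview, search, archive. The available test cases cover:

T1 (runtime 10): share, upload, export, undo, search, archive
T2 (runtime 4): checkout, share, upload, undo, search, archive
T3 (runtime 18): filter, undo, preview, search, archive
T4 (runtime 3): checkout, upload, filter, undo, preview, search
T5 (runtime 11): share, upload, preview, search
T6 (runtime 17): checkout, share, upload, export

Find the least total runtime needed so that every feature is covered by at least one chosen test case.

T1, T4 cover every feature at runtime 10 + 3 = 13.
Any cover uses at least 2 test cases; among all covering selections none totals below 13.
Greedy by coverage-per-runtime would pick T4, T2, T1 for 17 — worse than the optimum 13.

13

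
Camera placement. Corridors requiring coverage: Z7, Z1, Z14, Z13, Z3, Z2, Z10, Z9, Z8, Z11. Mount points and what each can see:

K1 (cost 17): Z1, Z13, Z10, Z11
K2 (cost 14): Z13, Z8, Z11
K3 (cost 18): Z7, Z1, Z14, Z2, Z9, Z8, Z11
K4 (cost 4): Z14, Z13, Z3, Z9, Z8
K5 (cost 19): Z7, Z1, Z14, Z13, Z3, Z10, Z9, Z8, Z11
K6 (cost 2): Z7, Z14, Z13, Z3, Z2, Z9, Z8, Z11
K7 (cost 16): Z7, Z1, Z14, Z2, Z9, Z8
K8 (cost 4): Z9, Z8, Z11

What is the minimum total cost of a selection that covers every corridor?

K1, K6 cover every corridor at cost 17 + 2 = 19.
Any cover uses at least 2 camera mounts; among all covering selections none totals below 19.

19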